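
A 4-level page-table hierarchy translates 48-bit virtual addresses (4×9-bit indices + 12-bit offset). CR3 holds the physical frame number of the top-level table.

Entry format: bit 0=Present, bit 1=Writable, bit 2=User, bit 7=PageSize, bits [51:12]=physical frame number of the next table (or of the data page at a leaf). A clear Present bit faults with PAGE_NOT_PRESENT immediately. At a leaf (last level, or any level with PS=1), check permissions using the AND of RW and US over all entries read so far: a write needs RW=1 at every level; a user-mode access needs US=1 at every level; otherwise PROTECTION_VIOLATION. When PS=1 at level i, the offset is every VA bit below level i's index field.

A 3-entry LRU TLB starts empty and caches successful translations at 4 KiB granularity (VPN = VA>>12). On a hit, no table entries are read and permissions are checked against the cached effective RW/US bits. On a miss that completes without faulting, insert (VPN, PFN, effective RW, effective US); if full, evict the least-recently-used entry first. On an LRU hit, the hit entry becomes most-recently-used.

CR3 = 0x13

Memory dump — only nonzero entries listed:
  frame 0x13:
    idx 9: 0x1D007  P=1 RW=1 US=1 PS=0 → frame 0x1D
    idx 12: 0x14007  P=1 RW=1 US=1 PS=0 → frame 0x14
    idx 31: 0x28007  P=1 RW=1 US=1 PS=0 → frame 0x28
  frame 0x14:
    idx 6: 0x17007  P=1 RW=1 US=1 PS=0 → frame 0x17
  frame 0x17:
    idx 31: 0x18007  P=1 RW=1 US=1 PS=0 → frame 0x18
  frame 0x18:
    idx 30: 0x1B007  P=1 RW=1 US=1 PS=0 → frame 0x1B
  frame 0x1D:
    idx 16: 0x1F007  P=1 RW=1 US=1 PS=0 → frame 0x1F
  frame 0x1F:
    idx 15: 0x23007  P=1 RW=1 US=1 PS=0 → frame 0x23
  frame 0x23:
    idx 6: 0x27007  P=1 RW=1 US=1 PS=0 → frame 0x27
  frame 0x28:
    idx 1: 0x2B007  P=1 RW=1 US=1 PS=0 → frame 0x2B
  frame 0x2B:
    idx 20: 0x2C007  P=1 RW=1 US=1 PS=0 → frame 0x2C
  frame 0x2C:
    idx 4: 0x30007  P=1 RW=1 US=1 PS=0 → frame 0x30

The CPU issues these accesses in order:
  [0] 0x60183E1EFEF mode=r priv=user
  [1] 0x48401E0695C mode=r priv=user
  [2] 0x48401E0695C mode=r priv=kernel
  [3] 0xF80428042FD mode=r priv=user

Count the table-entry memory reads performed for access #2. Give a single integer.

Trace:
#0 VA=0x60183E1EFEF (r,user):
  L0: frame=0x13 idx=12 entry=0x14007 [P=1 RW=1 US=1 PS=0]
  L1: frame=0x14 idx=6 entry=0x17007 [P=1 RW=1 US=1 PS=0]
  L2: frame=0x17 idx=31 entry=0x18007 [P=1 RW=1 US=1 PS=0]
  L3: frame=0x18 idx=30 entry=0x1B007 [P=1 RW=1 US=1 PS=0]
  ✓ 0x1BFEF  — 4 lookups
#1 VA=0x48401E0695C (r,user):
  L0: frame=0x13 idx=9 entry=0x1D007 [P=1 RW=1 US=1 PS=0]
  L1: frame=0x1D idx=16 entry=0x1F007 [P=1 RW=1 US=1 PS=0]
  L2: frame=0x1F idx=15 entry=0x23007 [P=1 RW=1 US=1 PS=0]
  L3: frame=0x23 idx=6 entry=0x27007 [P=1 RW=1 US=1 PS=0]
  ✓ 0x2795C  — 4 lookups
#2 VA=0x48401E0695C (r,kernel):
  TLB hit vpn=0x48401E06 → PA=0x2795C
#3 VA=0xF80428042FD (r,user):
  L0: frame=0x13 idx=31 entry=0x28007 [P=1 RW=1 US=1 PS=0]
  L1: frame=0x28 idx=1 entry=0x2B007 [P=1 RW=1 US=1 PS=0]
  L2: frame=0x2B idx=20 entry=0x2C007 [P=1 RW=1 US=1 PS=0]
  L3: frame=0x2C idx=4 entry=0x30007 [P=1 RW=1 US=1 PS=0]
  ✓ 0x302FD  — 4 lookups

Entries read for #2: 0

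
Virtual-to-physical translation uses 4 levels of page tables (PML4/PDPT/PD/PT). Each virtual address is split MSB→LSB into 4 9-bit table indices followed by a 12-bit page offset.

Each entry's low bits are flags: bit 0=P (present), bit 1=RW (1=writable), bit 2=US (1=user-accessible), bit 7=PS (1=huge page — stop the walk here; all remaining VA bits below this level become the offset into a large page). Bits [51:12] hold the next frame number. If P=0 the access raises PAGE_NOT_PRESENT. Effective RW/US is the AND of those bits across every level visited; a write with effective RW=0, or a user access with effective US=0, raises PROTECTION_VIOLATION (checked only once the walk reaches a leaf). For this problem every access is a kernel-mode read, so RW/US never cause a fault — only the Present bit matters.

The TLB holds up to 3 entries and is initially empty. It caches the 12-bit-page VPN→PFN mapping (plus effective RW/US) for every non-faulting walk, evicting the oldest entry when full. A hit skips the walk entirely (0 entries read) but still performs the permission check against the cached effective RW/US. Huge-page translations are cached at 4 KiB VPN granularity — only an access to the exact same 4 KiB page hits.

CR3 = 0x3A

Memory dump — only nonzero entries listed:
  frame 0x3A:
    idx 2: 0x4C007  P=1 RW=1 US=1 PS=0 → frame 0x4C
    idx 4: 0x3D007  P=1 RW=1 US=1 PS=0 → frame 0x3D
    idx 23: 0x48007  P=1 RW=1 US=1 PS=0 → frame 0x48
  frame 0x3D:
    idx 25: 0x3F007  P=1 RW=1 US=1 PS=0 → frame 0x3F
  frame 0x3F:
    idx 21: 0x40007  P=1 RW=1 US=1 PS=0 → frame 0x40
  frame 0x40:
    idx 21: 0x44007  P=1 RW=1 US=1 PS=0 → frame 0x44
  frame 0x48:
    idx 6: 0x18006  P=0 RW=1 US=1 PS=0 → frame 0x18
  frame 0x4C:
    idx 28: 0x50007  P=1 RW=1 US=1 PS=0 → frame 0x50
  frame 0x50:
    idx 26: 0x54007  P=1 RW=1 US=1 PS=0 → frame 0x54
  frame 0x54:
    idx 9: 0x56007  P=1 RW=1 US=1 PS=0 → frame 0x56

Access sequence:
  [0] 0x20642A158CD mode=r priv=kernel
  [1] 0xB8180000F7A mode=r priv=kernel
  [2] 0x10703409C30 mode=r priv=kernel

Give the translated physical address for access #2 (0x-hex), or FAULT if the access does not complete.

Trace:
#0 VA=0x20642A158CD (r,kernel):
  L0 @0x3A[4] → 0x3D007  P=1,RW=1,US=1,PS=0
  L1 @0x3D[25] → 0x3F007  P=1,RW=1,US=1,PS=0
  L2 @0x3F[21] → 0x40007  P=1,RW=1,US=1,PS=0
  L3 @0x40[21] → 0x44007  P=1,RW=1,US=1,PS=0
  ✓ 0x448CD  — 4 lookups
#1 VA=0xB8180000F7A (r,kernel):
  L0 @0x3A[23] → 0x48007  P=1,RW=1,US=1,PS=0
  L1 @0x48[6] → 0x18006  P=0,RW=1,US=1,PS=0
  → PAGE_NOT_PRESENT  (2 entries read)
#2 VA=0x10703409C30 (r,kernel):
  L0 @0x3A[2] → 0x4C007  P=1,RW=1,US=1,PS=0
  L1 @0x4C[28] → 0x50007  P=1,RW=1,US=1,PS=0
  L2 @0x50[26] → 0x54007  P=1,RW=1,US=1,PS=0
  L3 @0x54[9] → 0x56007  P=1,RW=1,US=1,PS=0
  ✓ 0x56C30  — 4 lookups

Access #2 PA: 0x56C30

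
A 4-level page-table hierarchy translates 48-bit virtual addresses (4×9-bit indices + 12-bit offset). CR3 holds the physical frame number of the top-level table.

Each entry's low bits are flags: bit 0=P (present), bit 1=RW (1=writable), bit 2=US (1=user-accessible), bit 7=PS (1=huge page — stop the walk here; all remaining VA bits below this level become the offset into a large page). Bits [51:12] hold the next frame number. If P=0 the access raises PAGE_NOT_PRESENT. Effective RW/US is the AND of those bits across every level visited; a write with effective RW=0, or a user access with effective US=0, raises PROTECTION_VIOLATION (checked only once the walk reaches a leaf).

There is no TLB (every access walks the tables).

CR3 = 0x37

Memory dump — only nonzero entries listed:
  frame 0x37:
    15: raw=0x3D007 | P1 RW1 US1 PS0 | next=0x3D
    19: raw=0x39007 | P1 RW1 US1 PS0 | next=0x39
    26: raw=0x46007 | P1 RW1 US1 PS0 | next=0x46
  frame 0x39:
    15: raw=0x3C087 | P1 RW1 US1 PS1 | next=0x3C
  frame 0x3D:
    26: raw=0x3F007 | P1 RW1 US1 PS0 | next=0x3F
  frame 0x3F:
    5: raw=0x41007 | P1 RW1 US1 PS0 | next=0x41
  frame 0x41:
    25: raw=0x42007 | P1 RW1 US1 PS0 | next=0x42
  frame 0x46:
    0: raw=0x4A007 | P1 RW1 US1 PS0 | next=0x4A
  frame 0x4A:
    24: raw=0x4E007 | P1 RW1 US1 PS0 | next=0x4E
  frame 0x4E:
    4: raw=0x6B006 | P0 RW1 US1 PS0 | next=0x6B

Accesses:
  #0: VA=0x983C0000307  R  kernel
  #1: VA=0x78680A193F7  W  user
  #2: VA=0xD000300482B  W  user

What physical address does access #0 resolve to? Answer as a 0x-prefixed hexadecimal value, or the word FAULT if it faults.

Per-access translation:
#0 VA=0x983C0000307 (r,kernel):
  L0: frame=0x37 idx=19 entry=0x39007 [P=1 RW=1 US=1 PS=0]
  L1: frame=0x39 idx=15 entry=0x3C087 [P=1 RW=1 US=1 PS=1]
  → PA=0x3C307 (huge @L1)  (2 entries read)
#1 VA=0x78680A193F7 (w,user):
  L0: frame=0x37 idx=15 entry=0x3D007 [P=1 RW=1 US=1 PS=0]
  L1: frame=0x3D idx=26 entry=0x3F007 [P=1 RW=1 US=1 PS=0]
  L2: frame=0x3F idx=5 entry=0x41007 [P=1 RW=1 US=1 PS=0]
  L3: frame=0x41 idx=25 entry=0x42007 [P=1 RW=1 US=1 PS=0]
  → PA=0x423F7  (4 entries read)
#2 VA=0xD000300482B (w,user):
  L0: frame=0x37 idx=26 entry=0x46007 [P=1 RW=1 US=1 PS=0]
  L1: frame=0x46 idx=0 entry=0x4A007 [P=1 RW=1 US=1 PS=0]
  L2: frame=0x4A idx=24 entry=0x4E007 [P=1 RW=1 US=1 PS=0]
  L3: frame=0x4E idx=4 entry=0x6B006 [P=0 RW=1 US=1 PS=0]
  → PAGE_NOT_PRESENT  (4 entries read)

Access #0 PA: 0x3C307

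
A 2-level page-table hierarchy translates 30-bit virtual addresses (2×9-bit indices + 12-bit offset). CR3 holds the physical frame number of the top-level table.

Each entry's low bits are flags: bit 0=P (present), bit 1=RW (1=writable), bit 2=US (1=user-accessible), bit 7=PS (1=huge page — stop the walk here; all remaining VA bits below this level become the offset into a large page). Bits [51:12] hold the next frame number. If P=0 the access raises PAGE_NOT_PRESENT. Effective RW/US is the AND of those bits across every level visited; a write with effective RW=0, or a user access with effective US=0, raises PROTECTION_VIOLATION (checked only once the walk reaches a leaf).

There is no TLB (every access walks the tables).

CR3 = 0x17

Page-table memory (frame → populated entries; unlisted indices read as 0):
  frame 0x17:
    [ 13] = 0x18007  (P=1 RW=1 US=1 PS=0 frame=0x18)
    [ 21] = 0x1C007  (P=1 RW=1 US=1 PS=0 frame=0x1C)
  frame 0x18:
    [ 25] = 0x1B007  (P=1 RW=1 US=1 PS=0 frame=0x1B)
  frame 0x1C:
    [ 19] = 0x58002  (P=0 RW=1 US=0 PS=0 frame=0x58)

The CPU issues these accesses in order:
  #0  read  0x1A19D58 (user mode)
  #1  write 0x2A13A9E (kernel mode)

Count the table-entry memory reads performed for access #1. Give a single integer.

Trace:
#0 VA=0x1A19D58 (r,user):
  [0] read 0x17 idx=13: raw=0x18007 flags P=1 W=1 U=1 S=0
  [1] read 0x18 idx=25: raw=0x1B007 flags P=1 W=1 U=1 S=0
  ✓ 0x1BD58  — 2 lookups
#1 VA=0x2A13A9E (w,kernel):
  [0] read 0x17 idx=21: raw=0x1C007 flags P=1 W=1 U=1 S=0
  [1] read 0x1C idx=19: raw=0x58002 flags P=0 W=1 U=0 S=0
  → PAGE_NOT_PRESENT  (2 entries read)

Entries read for #1: 2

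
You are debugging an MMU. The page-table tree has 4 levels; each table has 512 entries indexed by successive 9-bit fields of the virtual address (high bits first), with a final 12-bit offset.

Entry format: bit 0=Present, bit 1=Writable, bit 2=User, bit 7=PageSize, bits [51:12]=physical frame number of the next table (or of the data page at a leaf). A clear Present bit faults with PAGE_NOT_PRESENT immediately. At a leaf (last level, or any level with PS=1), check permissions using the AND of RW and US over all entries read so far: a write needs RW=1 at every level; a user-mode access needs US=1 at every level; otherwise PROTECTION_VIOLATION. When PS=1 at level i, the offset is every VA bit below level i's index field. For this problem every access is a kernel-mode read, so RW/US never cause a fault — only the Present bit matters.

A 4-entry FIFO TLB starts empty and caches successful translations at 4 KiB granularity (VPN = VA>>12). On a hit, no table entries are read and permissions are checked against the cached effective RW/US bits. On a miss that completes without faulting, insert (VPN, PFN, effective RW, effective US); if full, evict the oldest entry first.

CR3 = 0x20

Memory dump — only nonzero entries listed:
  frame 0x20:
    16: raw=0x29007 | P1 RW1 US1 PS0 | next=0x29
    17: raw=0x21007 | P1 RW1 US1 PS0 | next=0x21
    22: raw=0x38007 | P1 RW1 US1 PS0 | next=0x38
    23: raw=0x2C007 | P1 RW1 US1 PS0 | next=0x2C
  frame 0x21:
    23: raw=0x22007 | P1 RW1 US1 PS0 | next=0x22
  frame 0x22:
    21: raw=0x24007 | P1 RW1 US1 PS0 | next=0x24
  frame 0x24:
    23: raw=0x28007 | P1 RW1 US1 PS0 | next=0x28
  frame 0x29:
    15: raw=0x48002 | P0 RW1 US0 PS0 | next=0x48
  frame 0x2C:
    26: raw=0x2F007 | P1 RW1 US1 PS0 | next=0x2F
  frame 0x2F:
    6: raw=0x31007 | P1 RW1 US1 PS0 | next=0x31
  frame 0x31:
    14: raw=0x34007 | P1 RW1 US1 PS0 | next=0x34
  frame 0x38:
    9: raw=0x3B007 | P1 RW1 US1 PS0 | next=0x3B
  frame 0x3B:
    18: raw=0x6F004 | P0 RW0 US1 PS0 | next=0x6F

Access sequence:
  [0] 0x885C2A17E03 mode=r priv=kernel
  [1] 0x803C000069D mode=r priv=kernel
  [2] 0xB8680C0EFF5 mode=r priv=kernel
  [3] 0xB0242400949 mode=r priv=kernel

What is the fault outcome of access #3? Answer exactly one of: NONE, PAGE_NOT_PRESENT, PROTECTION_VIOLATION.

Per-access translation:
#0 VA=0x885C2A17E03 (r,kernel):
  lvl0: tbl 0x20, slot 17 ⇒ 0x21007 (P1/RW1/US1/PS0)
  lvl1: tbl 0x21, slot 23 ⇒ 0x22007 (P1/RW1/US1/PS0)
  lvl2: tbl 0x22, slot 21 ⇒ 0x24007 (P1/RW1/US1/PS0)
  lvl3: tbl 0x24, slot 23 ⇒ 0x28007 (P1/RW1/US1/PS0)
  → PA=0x28E03  (4 entries read)
#1 VA=0x803C000069D (r,kernel):
  lvl0: tbl 0x20, slot 16 ⇒ 0x29007 (P1/RW1/US1/PS0)
  lvl1: tbl 0x29, slot 15 ⇒ 0x48002 (P0/RW1/US0/PS0)
  ⇒ fault: PAGE_NOT_PRESENT  — 2 lookups
#2 VA=0xB8680C0EFF5 (r,kernel):
  lvl0: tbl 0x20, slot 23 ⇒ 0x2C007 (P1/RW1/US1/PS0)
  lvl1: tbl 0x2C, slot 26 ⇒ 0x2F007 (P1/RW1/US1/PS0)
  lvl2: tbl 0x2F, slot 6 ⇒ 0x31007 (P1/RW1/US1/PS0)
  lvl3: tbl 0x31, slot 14 ⇒ 0x34007 (P1/RW1/US1/PS0)
  → PA=0x34FF5  (4 entries read)
#3 VA=0xB0242400949 (r,kernel):
  lvl0: tbl 0x20, slot 22 ⇒ 0x38007 (P1/RW1/US1/PS0)
  lvl1: tbl 0x38, slot 9 ⇒ 0x3B007 (P1/RW1/US1/PS0)
  lvl2: tbl 0x3B, slot 18 ⇒ 0x6F004 (P0/RW0/US1/PS0)
  ⇒ fault: PAGE_NOT_PRESENT  — 3 lookups

Access #3 fault: PAGE_NOT_PRESENT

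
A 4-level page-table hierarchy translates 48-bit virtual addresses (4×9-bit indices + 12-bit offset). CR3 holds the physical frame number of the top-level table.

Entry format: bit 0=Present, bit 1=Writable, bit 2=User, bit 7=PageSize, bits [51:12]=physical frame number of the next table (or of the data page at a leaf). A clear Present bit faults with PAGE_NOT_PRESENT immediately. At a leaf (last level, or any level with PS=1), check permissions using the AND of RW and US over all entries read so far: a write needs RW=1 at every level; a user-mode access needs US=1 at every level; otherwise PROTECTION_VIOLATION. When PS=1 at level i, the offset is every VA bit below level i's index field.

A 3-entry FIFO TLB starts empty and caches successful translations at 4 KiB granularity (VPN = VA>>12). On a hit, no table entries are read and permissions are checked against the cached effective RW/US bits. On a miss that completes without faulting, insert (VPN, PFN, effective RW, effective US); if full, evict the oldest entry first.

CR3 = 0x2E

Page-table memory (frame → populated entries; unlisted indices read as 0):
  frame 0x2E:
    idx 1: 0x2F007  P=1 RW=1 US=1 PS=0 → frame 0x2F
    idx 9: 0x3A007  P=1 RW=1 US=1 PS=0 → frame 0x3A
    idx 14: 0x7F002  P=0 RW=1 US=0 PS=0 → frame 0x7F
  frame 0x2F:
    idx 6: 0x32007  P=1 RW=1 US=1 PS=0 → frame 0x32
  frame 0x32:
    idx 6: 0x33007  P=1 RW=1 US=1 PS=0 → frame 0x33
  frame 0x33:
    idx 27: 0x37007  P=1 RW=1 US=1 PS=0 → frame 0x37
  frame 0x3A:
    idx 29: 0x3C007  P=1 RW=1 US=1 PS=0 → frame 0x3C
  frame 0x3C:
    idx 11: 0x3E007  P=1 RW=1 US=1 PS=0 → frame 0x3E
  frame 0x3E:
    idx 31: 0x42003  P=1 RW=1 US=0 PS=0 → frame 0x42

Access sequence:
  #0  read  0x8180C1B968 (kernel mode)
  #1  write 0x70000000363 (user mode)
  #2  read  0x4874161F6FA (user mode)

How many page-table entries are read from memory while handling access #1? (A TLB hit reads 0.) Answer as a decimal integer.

Per-access translation:
#0 VA=0x8180C1B968 (r,kernel):
  [0] read 0x2E idx=1: raw=0x2F007 flags P=1 W=1 U=1 S=0
  [1] read 0x2F idx=6: raw=0x32007 flags P=1 W=1 U=1 S=0
  [2] read 0x32 idx=6: raw=0x33007 flags P=1 W=1 U=1 S=0
  [3] read 0x33 idx=27: raw=0x37007 flags P=1 W=1 U=1 S=0
  ⇒ phys 0x37968  [4 reads]
#1 VA=0x70000000363 (w,user):
  [0] read 0x2E idx=14: raw=0x7F002 flags P=0 W=1 U=0 S=0
  → PAGE_NOT_PRESENT  (1 entries read)
#2 VA=0x4874161F6FA (r,user):
  [0] read 0x2E idx=9: raw=0x3A007 flags P=1 W=1 U=1 S=0
  [1] read 0x3A idx=29: raw=0x3C007 flags P=1 W=1 U=1 S=0
  [2] read 0x3C idx=11: raw=0x3E007 flags P=1 W=1 U=1 S=0
  [3] read 0x3E idx=31: raw=0x42003 flags P=1 W=1 U=0 S=0
  → PROTECTION_VIOLATION  (4 entries read)

Entries read for #1: 1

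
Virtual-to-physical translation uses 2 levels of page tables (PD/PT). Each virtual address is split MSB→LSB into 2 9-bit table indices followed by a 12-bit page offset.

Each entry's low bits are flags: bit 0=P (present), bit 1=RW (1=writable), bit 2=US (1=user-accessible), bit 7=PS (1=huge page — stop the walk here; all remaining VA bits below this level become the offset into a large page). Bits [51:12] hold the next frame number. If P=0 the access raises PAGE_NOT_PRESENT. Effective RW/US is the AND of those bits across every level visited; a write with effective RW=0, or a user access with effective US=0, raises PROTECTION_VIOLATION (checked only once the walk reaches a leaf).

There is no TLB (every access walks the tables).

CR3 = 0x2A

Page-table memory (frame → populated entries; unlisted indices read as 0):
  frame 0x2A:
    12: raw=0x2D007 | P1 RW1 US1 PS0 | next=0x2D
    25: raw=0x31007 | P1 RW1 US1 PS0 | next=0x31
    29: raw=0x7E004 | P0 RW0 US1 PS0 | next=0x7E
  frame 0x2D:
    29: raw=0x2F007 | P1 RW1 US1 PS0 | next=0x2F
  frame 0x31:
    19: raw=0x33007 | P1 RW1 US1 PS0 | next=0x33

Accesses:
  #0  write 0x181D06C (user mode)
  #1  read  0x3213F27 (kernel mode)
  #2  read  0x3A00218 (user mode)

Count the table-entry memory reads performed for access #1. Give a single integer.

Trace:
#0 VA=0x181D06C (w,user):
  lvl0: tbl 0x2A, slot 12 ⇒ 0x2D007 (P1/RW1/US1/PS0)
  lvl1: tbl 0x2D, slot 29 ⇒ 0x2F007 (P1/RW1/US1/PS0)
  ✓ 0x2F06C  — 2 lookups
#1 VA=0x3213F27 (r,kernel):
  lvl0: tbl 0x2A, slot 25 ⇒ 0x31007 (P1/RW1/US1/PS0)
  lvl1: tbl 0x31, slot 19 ⇒ 0x33007 (P1/RW1/US1/PS0)
  ✓ 0x33F27  — 2 lookups
#2 VA=0x3A00218 (r,user):
  lvl0: tbl 0x2A, slot 29 ⇒ 0x7E004 (P0/RW0/US1/PS0)
  ⇒ fault: PAGE_NOT_PRESENT  — 1 lookups

Entries read for #1: 2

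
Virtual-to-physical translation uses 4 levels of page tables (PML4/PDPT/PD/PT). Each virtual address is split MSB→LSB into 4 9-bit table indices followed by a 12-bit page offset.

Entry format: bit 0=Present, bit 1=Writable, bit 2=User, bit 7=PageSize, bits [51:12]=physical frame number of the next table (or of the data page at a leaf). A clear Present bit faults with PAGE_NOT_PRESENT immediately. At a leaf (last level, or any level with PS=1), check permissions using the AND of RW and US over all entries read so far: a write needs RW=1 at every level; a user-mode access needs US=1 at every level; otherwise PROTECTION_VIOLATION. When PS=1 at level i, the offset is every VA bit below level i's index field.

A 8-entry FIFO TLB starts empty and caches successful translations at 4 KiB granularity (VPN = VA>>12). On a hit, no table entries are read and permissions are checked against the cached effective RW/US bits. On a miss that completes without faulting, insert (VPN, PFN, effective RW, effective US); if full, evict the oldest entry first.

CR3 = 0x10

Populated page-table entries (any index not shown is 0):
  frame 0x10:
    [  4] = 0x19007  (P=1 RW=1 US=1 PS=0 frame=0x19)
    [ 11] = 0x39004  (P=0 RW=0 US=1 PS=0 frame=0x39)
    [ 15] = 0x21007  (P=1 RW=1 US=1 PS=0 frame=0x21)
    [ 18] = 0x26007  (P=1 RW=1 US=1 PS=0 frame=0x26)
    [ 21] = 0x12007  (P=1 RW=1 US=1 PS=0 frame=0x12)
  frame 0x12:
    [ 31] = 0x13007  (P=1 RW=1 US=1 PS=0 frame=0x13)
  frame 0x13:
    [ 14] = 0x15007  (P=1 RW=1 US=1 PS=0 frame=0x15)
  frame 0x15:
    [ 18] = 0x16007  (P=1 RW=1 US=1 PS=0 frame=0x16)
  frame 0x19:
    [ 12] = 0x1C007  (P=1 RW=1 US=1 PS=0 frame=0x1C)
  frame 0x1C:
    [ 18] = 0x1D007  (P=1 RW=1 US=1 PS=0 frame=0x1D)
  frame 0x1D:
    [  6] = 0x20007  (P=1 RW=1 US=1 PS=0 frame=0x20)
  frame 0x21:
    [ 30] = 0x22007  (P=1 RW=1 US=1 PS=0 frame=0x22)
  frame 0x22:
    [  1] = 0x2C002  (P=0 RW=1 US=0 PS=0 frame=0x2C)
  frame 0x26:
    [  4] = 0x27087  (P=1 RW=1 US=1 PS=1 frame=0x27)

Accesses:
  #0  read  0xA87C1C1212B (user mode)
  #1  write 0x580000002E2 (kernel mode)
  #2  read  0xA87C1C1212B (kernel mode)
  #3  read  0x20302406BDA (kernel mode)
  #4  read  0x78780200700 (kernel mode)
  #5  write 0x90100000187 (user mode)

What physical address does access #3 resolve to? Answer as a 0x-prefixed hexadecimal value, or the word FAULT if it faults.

Trace:
#0 VA=0xA87C1C1212B (r,user):
  [0] read 0x10 idx=21: raw=0x12007 flags P=1 W=1 U=1 S=0
  [1] read 0x12 idx=31: raw=0x13007 flags P=1 W=1 U=1 S=0
  [2] read 0x13 idx=14: raw=0x15007 flags P=1 W=1 U=1 S=0
  [3] read 0x15 idx=18: raw=0x16007 flags P=1 W=1 U=1 S=0
  ✓ 0x1612B  — 4 lookups
#1 VA=0x580000002E2 (w,kernel):
  [0] read 0x10 idx=11: raw=0x39004 flags P=0 W=0 U=1 S=0
  ✗ PAGE_NOT_PRESENT  [1 reads]
#2 VA=0xA87C1C1212B (r,kernel):
  TLB hit vpn=0xA87C1C12 → PA=0x1612B
#3 VA=0x20302406BDA (r,kernel):
  [0] read 0x10 idx=4: raw=0x19007 flags P=1 W=1 U=1 S=0
  [1] read 0x19 idx=12: raw=0x1C007 flags P=1 W=1 U=1 S=0
  [2] read 0x1C idx=18: raw=0x1D007 flags P=1 W=1 U=1 S=0
  [3] read 0x1D idx=6: raw=0x20007 flags P=1 W=1 U=1 S=0
  ✓ 0x20BDA  — 4 lookups
#4 VA=0x78780200700 (r,kernel):
  [0] read 0x10 idx=15: raw=0x21007 flags P=1 W=1 U=1 S=0
  [1] read 0x21 idx=30: raw=0x22007 flags P=1 W=1 U=1 S=0
  [2] read 0x22 idx=1: raw=0x2C002 flags P=0 W=1 U=0 S=0
  ✗ PAGE_NOT_PRESENT  [3 reads]
#5 VA=0x90100000187 (w,user):
  [0] read 0x10 idx=18: raw=0x26007 flags P=1 W=1 U=1 S=0
  [1] read 0x26 idx=4: raw=0x27087 flags P=1 W=1 U=1 S=1
  ✓ 0x27187 (huge @L1)  — 2 lookups

Access #3 PA: 0x20BDA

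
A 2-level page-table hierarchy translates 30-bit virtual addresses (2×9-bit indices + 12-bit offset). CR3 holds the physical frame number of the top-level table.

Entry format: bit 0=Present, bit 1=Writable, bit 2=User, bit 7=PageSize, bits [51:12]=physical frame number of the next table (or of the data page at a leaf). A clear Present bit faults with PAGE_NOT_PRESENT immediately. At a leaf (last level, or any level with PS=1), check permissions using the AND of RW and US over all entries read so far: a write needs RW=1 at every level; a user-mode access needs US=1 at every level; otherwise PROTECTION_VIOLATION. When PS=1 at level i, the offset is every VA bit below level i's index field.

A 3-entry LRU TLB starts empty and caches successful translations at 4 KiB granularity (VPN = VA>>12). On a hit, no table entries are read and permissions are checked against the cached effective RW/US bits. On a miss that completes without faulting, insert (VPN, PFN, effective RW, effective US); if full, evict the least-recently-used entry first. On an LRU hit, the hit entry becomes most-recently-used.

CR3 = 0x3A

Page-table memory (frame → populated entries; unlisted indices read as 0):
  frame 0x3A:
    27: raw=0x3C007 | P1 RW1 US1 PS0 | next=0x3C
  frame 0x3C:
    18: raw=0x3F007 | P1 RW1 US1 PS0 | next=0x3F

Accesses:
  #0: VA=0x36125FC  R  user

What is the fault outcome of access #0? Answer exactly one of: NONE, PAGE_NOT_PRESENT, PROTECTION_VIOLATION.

Walk each access:
#0 VA=0x36125FC (r,user):
  lvl0: tbl 0x3A, slot 27 ⇒ 0x3C007 (P1/RW1/US1/PS0)
  lvl1: tbl 0x3C, slot 18 ⇒ 0x3F007 (P1/RW1/US1/PS0)
  ⇒ phys 0x3F5FC  [2 reads]

Access #0 fault: NONE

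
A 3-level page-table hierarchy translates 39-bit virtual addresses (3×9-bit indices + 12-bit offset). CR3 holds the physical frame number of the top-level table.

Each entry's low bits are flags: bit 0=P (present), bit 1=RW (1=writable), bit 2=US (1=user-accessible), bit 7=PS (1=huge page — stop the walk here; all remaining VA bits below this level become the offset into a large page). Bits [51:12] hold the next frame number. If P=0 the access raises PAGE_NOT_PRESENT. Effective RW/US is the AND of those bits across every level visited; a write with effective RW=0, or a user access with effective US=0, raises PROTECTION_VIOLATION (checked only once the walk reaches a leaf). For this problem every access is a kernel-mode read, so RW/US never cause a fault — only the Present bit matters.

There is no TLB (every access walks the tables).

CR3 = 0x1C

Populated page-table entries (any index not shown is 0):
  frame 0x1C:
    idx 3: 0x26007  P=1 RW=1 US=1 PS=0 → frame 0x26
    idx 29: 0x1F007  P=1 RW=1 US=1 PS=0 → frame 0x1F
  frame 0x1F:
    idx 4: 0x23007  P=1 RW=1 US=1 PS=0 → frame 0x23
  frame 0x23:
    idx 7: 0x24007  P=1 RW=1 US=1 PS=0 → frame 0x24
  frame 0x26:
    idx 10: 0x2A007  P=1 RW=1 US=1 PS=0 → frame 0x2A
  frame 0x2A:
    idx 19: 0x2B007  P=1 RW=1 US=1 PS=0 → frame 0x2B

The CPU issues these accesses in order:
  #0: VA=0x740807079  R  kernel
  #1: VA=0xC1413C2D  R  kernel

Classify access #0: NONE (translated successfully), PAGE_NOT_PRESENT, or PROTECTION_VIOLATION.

Trace:
#0 VA=0x740807079 (r,kernel):
  lvl0: tbl 0x1C, slot 29 ⇒ 0x1F007 (P1/RW1/US1/PS0)
  lvl1: tbl 0x1F, slot 4 ⇒ 0x23007 (P1/RW1/US1/PS0)
  lvl2: tbl 0x23, slot 7 ⇒ 0x24007 (P1/RW1/US1/PS0)
  → PA=0x24079  (3 entries read)
#1 VA=0xC1413C2D (r,kernel):
  lvl0: tbl 0x1C, slot 3 ⇒ 0x26007 (P1/RW1/US1/PS0)
  lvl1: tbl 0x26, slot 10 ⇒ 0x2A007 (P1/RW1/US1/PS0)
  lvl2: tbl 0x2A, slot 19 ⇒ 0x2B007 (P1/RW1/US1/PS0)
  → PA=0x2BC2D  (3 entries read)

Access #0 fault: NONE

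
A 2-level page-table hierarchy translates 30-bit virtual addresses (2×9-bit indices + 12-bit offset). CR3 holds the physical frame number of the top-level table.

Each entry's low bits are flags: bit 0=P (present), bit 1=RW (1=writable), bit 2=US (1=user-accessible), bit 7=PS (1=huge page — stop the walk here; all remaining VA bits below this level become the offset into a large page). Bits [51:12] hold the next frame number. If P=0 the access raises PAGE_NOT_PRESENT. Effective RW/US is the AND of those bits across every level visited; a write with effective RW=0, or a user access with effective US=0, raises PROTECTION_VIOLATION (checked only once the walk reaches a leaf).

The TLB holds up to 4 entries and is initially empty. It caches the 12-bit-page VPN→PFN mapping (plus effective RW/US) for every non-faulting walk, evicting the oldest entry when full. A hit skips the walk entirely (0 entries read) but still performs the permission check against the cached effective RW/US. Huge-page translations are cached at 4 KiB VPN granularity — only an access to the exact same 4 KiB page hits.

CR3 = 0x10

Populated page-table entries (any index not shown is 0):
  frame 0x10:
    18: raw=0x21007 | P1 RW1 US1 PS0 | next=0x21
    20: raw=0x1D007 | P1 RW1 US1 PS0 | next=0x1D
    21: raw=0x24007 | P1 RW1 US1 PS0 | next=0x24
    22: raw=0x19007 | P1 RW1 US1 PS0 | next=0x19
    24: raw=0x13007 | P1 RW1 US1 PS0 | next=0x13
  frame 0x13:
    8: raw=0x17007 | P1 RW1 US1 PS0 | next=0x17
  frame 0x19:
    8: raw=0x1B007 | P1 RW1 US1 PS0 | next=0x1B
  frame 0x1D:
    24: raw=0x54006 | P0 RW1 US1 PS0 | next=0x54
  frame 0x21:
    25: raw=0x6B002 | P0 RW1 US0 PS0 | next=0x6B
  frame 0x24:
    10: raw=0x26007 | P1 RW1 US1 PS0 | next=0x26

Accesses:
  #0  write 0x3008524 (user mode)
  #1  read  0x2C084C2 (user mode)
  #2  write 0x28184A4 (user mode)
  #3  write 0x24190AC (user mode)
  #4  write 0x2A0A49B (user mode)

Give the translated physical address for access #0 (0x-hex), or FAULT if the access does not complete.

Per-access translation:
#0 VA=0x3008524 (w,user):
  [0] read 0x10 idx=24: raw=0x13007 flags P=1 W=1 U=1 S=0
  [1] read 0x13 idx=8: raw=0x17007 flags P=1 W=1 U=1 S=0
  → PA=0x17524  (2 entries read)
#1 VA=0x2C084C2 (r,user):
  [0] read 0x10 idx=22: raw=0x19007 flags P=1 W=1 U=1 S=0
  [1] read 0x19 idx=8: raw=0x1B007 flags P=1 W=1 U=1 S=0
  → PA=0x1B4C2  (2 entries read)
#2 VA=0x28184A4 (w,user):
  [0] read 0x10 idx=20: raw=0x1D007 flags P=1 W=1 U=1 S=0
  [1] read 0x1D idx=24: raw=0x54006 flags P=0 W=1 U=1 S=0
  ✗ PAGE_NOT_PRESENT  [2 reads]
#3 VA=0x24190AC (w,user):
  [0] read 0x10 idx=18: raw=0x21007 flags P=1 W=1 U=1 S=0
  [1] read 0x21 idx=25: raw=0x6B002 flags P=0 W=1 U=0 S=0
  ✗ PAGE_NOT_PRESENT  [2 reads]
#4 VA=0x2A0A49B (w,user):
  [0] read 0x10 idx=21: raw=0x24007 flags P=1 W=1 U=1 S=0
  [1] read 0x24 idx=10: raw=0x26007 flags P=1 W=1 U=1 S=0
  → PA=0x2649B  (2 entries read)

Access #0 PA: 0x17524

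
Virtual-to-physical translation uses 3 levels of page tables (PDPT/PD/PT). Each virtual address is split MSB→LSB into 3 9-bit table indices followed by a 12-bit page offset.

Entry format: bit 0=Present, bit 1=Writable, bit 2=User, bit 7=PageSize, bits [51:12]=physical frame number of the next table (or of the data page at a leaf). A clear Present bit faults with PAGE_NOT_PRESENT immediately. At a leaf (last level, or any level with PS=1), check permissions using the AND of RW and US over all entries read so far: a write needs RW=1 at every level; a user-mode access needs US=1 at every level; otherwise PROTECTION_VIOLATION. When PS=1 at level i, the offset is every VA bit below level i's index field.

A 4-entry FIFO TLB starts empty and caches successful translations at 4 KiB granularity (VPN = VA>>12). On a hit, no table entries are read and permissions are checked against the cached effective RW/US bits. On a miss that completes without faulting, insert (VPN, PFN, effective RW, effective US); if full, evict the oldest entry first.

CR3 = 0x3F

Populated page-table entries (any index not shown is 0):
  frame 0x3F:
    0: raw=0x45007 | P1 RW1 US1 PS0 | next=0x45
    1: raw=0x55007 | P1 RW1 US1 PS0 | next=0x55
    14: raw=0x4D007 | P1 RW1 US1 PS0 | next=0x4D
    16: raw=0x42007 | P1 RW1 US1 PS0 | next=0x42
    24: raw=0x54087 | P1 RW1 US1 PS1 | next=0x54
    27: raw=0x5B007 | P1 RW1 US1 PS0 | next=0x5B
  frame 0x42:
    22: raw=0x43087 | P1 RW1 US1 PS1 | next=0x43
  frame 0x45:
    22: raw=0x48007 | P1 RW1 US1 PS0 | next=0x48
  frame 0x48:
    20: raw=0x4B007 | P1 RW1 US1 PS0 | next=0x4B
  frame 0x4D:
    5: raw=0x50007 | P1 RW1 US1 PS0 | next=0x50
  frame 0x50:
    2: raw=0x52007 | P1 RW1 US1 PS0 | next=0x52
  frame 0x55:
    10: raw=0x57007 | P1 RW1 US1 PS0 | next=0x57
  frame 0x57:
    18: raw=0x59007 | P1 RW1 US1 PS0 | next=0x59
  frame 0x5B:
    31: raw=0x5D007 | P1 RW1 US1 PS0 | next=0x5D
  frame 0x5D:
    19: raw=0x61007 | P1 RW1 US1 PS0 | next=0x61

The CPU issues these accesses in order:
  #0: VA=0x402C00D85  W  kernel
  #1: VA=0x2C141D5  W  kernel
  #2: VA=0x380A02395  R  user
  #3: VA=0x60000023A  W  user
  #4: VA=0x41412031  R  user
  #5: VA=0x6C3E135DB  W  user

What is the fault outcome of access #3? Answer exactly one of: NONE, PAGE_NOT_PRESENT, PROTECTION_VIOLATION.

Per-access translation:
#0 VA=0x402C00D85 (w,kernel):
  L0: frame=0x3F idx=16 entry=0x42007 [P=1 RW=1 US=1 PS=0]
  L1: frame=0x42 idx=22 entry=0x43087 [P=1 RW=1 US=1 PS=1]
  ⇒ phys 0x43D85 (huge @L1)  [2 reads]
#1 VA=0x2C141D5 (w,kernel):
  L0: frame=0x3F idx=0 entry=0x45007 [P=1 RW=1 US=1 PS=0]
  L1: frame=0x45 idx=22 entry=0x48007 [P=1 RW=1 US=1 PS=0]
  L2: frame=0x48 idx=20 entry=0x4B007 [P=1 RW=1 US=1 PS=0]
  ⇒ phys 0x4B1D5  [3 reads]
#2 VA=0x380A02395 (r,user):
  L0: frame=0x3F idx=14 entry=0x4D007 [P=1 RW=1 US=1 PS=0]
  L1: frame=0x4D idx=5 entry=0x50007 [P=1 RW=1 US=1 PS=0]
  L2: frame=0x50 idx=2 entry=0x52007 [P=1 RW=1 US=1 PS=0]
  ⇒ phys 0x52395  [3 reads]
#3 VA=0x60000023A (w,user):
  L0: frame=0x3F idx=24 entry=0x54087 [P=1 RW=1 US=1 PS=1]
  ⇒ phys 0x5423A (huge @L0)  [1 reads]
#4 VA=0x41412031 (r,user):
  L0: frame=0x3F idx=1 entry=0x55007 [P=1 RW=1 US=1 PS=0]
  L1: frame=0x55 idx=10 entry=0x57007 [P=1 RW=1 US=1 PS=0]
  L2: frame=0x57 idx=18 entry=0x59007 [P=1 RW=1 US=1 PS=0]
  ⇒ phys 0x59031  [3 reads]
#5 VA=0x6C3E135DB (w,user):
  L0: frame=0x3F idx=27 entry=0x5B007 [P=1 RW=1 US=1 PS=0]
  L1: frame=0x5B idx=31 entry=0x5D007 [P=1 RW=1 US=1 PS=0]
  L2: frame=0x5D idx=19 entry=0x61007 [P=1 RW=1 US=1 PS=0]
  ⇒ phys 0x615DB  [3 reads]

Access #3 fault: NONE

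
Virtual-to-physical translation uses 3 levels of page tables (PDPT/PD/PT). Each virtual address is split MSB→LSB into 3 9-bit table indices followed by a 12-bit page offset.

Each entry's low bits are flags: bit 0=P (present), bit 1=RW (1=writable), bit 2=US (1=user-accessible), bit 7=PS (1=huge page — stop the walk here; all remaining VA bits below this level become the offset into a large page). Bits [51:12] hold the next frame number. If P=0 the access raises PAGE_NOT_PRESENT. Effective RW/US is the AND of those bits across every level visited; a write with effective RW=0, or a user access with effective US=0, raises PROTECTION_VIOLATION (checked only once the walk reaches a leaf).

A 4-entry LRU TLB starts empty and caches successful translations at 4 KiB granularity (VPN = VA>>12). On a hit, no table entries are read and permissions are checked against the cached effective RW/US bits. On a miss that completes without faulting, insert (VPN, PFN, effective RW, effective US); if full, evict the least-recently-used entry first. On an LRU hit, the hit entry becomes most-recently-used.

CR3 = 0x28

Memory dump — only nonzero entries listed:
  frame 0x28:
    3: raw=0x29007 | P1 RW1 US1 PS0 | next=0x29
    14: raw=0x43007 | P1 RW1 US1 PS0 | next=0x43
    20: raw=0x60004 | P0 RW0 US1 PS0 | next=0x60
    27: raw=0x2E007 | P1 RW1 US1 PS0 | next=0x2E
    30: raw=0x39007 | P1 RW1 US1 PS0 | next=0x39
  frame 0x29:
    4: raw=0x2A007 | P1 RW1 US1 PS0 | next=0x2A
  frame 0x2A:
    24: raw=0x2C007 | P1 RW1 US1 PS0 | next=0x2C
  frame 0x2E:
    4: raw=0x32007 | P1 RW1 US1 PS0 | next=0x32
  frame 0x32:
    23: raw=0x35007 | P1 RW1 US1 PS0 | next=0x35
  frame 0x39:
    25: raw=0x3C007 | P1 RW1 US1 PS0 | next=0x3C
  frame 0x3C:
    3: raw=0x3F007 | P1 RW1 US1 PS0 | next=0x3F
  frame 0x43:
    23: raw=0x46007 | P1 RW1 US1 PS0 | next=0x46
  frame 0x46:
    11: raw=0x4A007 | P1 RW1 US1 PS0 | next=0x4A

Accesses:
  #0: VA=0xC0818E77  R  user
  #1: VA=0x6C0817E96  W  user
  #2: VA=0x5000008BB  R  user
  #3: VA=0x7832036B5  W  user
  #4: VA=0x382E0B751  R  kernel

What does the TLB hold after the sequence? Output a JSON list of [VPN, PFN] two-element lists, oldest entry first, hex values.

Walk each access:
#0 VA=0xC0818E77 (r,user):
  [0] read 0x28 idx=3: raw=0x29007 flags P=1 W=1 U=1 S=0
  [1] read 0x29 idx=4: raw=0x2A007 flags P=1 W=1 U=1 S=0
  [2] read 0x2A idx=24: raw=0x2C007 flags P=1 W=1 U=1 S=0
  ✓ 0x2CE77  — 3 lookups
#1 VA=0x6C0817E96 (w,user):
  [0] read 0x28 idx=27: raw=0x2E007 flags P=1 W=1 U=1 S=0
  [1] read 0x2E idx=4: raw=0x32007 flags P=1 W=1 U=1 S=0
  [2] read 0x32 idx=23: raw=0x35007 flags P=1 W=1 U=1 S=0
  ✓ 0x35E96  — 3 lookups
#2 VA=0x5000008BB (r,user):
  [0] read 0x28 idx=20: raw=0x60004 flags P=0 W=0 U=1 S=0
  ⇒ fault: PAGE_NOT_PRESENT  — 1 lookups
#3 VA=0x7832036B5 (w,user):
  [0] read 0x28 idx=30: raw=0x39007 flags P=1 W=1 U=1 S=0
  [1] read 0x39 idx=25: raw=0x3C007 flags P=1 W=1 U=1 S=0
  [2] read 0x3C idx=3: raw=0x3F007 flags P=1 W=1 U=1 S=0
  ✓ 0x3F6B5  — 3 lookups
#4 VA=0x382E0B751 (r,kernel):
  [0] read 0x28 idx=14: raw=0x43007 flags P=1 W=1 U=1 S=0
  [1] read 0x43 idx=23: raw=0x46007 flags P=1 W=1 U=1 S=0
  [2] read 0x46 idx=11: raw=0x4A007 flags P=1 W=1 U=1 S=0
  ✓ 0x4A751  — 3 lookups

TLB: [["0xC0818", "0x2C"], ["0x6C0817", "0x35"], ["0x783203", "0x3F"], ["0x382E0B", "0x4A"]]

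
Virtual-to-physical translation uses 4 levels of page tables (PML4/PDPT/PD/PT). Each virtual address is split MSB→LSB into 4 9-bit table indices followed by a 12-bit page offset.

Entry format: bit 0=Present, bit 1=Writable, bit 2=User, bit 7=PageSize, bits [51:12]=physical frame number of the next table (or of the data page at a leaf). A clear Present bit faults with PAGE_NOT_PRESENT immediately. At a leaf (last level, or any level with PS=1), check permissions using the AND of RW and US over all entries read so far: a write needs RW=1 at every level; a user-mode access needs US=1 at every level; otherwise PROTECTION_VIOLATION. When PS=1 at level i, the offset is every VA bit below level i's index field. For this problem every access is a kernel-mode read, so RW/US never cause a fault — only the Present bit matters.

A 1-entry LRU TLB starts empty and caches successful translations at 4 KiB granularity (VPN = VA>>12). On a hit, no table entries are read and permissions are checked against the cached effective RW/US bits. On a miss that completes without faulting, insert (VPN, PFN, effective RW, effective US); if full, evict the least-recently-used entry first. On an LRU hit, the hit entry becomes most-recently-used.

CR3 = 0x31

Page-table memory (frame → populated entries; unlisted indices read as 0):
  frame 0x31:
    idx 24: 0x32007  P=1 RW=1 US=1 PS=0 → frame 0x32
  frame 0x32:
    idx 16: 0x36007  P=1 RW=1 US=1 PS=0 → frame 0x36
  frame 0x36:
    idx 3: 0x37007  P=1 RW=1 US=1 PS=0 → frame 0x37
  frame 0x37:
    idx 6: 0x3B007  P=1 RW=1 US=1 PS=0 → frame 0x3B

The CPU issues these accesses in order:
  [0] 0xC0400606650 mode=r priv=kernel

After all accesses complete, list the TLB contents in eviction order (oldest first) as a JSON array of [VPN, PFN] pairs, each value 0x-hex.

Per-access translation:
#0 VA=0xC0400606650 (r,kernel):
  L0: frame=0x31 idx=24 entry=0x32007 [P=1 RW=1 US=1 PS=0]
  L1: frame=0x32 idx=16 entry=0x36007 [P=1 RW=1 US=1 PS=0]
  L2: frame=0x36 idx=3 entry=0x37007 [P=1 RW=1 US=1 PS=0]
  L3: frame=0x37 idx=6 entry=0x3B007 [P=1 RW=1 US=1 PS=0]
  ✓ 0x3B650  — 4 lookups

TLB: [["0xC0400606", "0x3B"]]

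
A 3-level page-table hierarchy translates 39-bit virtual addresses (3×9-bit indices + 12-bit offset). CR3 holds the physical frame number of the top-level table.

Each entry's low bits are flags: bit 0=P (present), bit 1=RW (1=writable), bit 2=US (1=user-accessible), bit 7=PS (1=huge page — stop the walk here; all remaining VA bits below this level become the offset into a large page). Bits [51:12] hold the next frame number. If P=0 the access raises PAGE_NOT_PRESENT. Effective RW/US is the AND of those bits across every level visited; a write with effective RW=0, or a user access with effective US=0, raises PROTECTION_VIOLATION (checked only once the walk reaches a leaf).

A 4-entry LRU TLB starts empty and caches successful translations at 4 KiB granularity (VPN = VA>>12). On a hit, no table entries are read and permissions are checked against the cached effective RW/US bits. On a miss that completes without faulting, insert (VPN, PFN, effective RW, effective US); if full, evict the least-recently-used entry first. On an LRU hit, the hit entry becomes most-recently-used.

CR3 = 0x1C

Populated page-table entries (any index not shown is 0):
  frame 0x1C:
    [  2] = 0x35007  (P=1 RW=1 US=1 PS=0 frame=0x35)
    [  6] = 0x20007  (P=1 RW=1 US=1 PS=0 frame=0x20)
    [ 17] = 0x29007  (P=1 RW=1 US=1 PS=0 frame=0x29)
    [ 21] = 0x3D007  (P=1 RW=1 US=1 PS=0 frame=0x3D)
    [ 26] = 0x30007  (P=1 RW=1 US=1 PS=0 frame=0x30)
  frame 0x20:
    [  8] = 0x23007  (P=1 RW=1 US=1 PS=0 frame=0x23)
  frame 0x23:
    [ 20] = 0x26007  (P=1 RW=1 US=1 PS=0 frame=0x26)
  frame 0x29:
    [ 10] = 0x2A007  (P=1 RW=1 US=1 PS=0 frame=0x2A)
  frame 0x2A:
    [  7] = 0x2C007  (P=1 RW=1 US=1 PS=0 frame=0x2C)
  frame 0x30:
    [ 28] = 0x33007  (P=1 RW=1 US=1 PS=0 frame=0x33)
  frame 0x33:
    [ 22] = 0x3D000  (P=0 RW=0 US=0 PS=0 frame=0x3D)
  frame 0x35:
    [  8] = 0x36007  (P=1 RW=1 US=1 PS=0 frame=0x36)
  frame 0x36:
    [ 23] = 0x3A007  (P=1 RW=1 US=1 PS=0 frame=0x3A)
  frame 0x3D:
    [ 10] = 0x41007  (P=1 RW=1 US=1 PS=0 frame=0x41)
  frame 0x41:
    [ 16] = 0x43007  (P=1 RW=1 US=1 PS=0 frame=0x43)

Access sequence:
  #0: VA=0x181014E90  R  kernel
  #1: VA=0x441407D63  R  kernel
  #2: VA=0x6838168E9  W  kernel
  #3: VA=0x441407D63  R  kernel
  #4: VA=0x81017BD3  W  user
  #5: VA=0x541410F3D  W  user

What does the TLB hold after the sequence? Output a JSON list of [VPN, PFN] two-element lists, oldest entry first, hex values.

Walk each access:
#0 VA=0x181014E90 (r,kernel):
  lvl0: tbl 0x1C, slot 6 ⇒ 0x20007 (P1/RW1/US1/PS0)
  lvl1: tbl 0x20, slot 8 ⇒ 0x23007 (P1/RW1/US1/PS0)
  lvl2: tbl 0x23, slot 20 ⇒ 0x26007 (P1/RW1/US1/PS0)
  ✓ 0x26E90  — 3 lookups
#1 VA=0x441407D63 (r,kernel):
  lvl0: tbl 0x1C, slot 17 ⇒ 0x29007 (P1/RW1/US1/PS0)
  lvl1: tbl 0x29, slot 10 ⇒ 0x2A007 (P1/RW1/US1/PS0)
  lvl2: tbl 0x2A, slot 7 ⇒ 0x2C007 (P1/RW1/US1/PS0)
  ✓ 0x2CD63  — 3 lookups
#2 VA=0x6838168E9 (w,kernel):
  lvl0: tbl 0x1C, slot 26 ⇒ 0x30007 (P1/RW1/US1/PS0)
  lvl1: tbl 0x30, slot 28 ⇒ 0x33007 (P1/RW1/US1/PS0)
  lvl2: tbl 0x33, slot 22 ⇒ 0x3D000 (P0/RW0/US0/PS0)
  ✗ PAGE_NOT_PRESENT  [3 reads]
#3 VA=0x441407D63 (r,kernel):
  TLB hit vpn=0x441407 → PA=0x2CD63
#4 VA=0x81017BD3 (w,user):
  lvl0: tbl 0x1C, slot 2 ⇒ 0x35007 (P1/RW1/US1/PS0)
  lvl1: tbl 0x35, slot 8 ⇒ 0x36007 (P1/RW1/US1/PS0)
  lvl2: tbl 0x36, slot 23 ⇒ 0x3A007 (P1/RW1/US1/PS0)
  ✓ 0x3ABD3  — 3 lookups
#5 VA=0x541410F3D (w,user):
  lvl0: tbl 0x1C, slot 21 ⇒ 0x3D007 (P1/RW1/US1/PS0)
  lvl1: tbl 0x3D, slot 10 ⇒ 0x41007 (P1/RW1/US1/PS0)
  lvl2: tbl 0x41, slot 16 ⇒ 0x43007 (P1/RW1/US1/PS0)
  ✓ 0x43F3D  — 3 lookups

TLB: [["0x181014", "0x26"], ["0x441407", "0x2C"], ["0x81017", "0x3A"], ["0x541410", "0x43"]]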